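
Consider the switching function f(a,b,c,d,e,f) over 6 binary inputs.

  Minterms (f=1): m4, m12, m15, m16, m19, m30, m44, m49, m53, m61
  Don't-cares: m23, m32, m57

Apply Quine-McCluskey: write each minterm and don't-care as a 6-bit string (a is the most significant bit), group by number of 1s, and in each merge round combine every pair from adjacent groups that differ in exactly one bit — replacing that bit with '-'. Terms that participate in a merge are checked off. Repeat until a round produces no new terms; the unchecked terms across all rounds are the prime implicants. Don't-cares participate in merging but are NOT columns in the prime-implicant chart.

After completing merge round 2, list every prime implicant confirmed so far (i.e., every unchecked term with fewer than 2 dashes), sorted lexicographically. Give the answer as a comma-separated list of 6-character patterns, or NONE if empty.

size-2^0 implicants → 000100(✓)  001100(✓)  001111  010000  010011(✓)  010111(✓)  011110  100000  101100(✓)  110001(✓)  110101(✓)  111001(✓)  111101(✓)
size-2^1 implicants → -01100  00-100  010-11  11-001(✓)  11-101(✓)  110-01(✓)  111-01(✓)
size-2^2 implicants → 11--01
Unchecked terms (primes): -01100, 00-100, 001111, 010-11, 010000, 011110, 100000, 11--01

-01100, 00-100, 001111, 010-11, 010000, 011110, 100000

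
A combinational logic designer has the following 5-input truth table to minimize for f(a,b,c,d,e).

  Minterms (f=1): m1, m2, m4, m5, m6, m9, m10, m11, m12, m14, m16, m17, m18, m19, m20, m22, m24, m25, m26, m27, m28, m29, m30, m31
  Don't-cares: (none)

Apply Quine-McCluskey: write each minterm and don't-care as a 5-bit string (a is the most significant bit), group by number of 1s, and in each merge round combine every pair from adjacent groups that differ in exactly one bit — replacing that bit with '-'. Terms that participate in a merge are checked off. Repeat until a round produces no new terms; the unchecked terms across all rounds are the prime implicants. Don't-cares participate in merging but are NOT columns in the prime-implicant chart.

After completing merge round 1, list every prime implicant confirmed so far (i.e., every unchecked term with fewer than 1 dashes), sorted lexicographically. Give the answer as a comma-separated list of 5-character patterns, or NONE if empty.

[col 0] 00001*, 00010*, 00100*, 00101*, 00110*, 01001*, 01010*, 01011*, 01100*, 01110*, 10000*, 10001*, 10010*, 10011*, 10100*, 10110*, 11000*, 11001*, 11010*, 11011*, 11100*, 11101*, 11110*, 11111*
[col 1] -0001*, -0010*, -0100*, -0110*, -1001*, -1010*, -1011*, -1100*, -1110*, 0-001*, 0-010*, 0-100*, 0-110*, 00-01, 00-10*, 001-0*, 0010-, 01-10*, 010-1*, 0101-*, 011-0*, 1-000*, 1-001*, 1-010*, 1-011*, 1-100*, 1-110*, 10-00*, 10-10*, 100-0*, 100-1*, 1000-*, 1001-*, 101-0*, 11-00*, 11-01*, 11-10*, 11-11*, 110-0*, 110-1*, 1100-*, 1101-*, 111-0*, 111-1*, 1110-*, 1111-*
[col 2] --001, --010*, --100*, --110*, -0-10*, -01-0*, -1-10*, -10-1, -101-, -11-0*, 0--10*, 0-1-0*, 1--00*, 1--10*, 1-0-0*, 1-0-1*, 1-00-*, 1-01-*, 1-1-0*, 10--0*, 100--*, 11--0*, 11--1*, 11-0-*, 11-1-*, 110--*, 111--*
[col 3] ---10, --1-0, 1---0, 1-0--, 11---
Prime implicants: ---10, --001, --1-0, -10-1, -101-, 00-01, 0010-, 1---0, 1-0--, 11---

NONE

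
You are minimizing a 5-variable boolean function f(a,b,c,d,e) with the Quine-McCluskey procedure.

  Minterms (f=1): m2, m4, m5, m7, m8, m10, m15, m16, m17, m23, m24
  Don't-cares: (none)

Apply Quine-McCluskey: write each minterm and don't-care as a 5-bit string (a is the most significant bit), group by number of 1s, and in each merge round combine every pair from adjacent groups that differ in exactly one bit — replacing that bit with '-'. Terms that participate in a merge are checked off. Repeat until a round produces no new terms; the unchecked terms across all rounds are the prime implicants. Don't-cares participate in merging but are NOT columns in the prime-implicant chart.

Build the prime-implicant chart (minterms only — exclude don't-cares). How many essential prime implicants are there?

[col 0] 00010*, 00100*, 00101*, 00111*, 01000*, 01010*, 01111*, 10000*, 10001*, 10111*, 11000*
[col 1] -0111, -1000, 0-010, 0-111, 001-1, 0010-, 010-0, 1-000, 1000-
Prime implicants: -0111, -1000, 0-010, 0-111, 001-1, 0010-, 010-0, 1-000, 1000-
PI chart (minterm → PIs covering it):
  2 | 0-010  (sole → essential)
  4 | 0010-  (sole → essential)
  5 | 001-1,0010-
  7 | -0111,0-111,001-1
  8 | -1000,010-0
  10 | 0-010,010-0
  15 | 0-111  (sole → essential)
  16 | 1-000,1000-
  17 | 1000-  (sole → essential)
  23 | -0111  (sole → essential)
  24 | -1000,1-000
Essential prime implicants: -0111, 0-010, 0-111, 0010-, 1000-

5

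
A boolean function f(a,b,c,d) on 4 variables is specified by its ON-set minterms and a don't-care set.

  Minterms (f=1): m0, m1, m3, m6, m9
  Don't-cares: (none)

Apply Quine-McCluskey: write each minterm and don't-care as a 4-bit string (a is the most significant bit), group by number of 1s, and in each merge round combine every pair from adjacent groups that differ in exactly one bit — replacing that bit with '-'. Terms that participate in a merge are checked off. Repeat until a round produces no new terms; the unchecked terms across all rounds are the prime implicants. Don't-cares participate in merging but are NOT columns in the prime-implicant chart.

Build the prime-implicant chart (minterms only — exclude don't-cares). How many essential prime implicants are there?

Round 0: 0000✓ 0001✓ 0011✓ 0110 1001✓
Round 1: -001 00-1 000-
PIs = {-001, 00-1, 000-, 0110}
Coverage chart:
  m0: 000- ←essential
  m1: -001,00-1,000-
  m3: 00-1 ←essential
  m6: 0110 ←essential
  m9: -001 ←essential
Essential: -001, 00-1, 000-, 0110

4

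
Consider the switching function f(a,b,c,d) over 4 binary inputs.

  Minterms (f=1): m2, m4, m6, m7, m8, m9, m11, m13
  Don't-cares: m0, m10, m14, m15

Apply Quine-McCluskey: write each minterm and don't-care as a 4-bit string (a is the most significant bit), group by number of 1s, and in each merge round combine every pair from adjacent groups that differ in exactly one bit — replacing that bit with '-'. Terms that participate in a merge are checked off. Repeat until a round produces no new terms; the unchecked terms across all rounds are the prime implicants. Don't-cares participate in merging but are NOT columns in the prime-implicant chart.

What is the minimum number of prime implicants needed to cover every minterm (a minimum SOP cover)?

4

Round 0: 0000✓ 0010✓ 0100✓ 0110✓ 0111✓ 1000✓ 1001✓ 1010✓ 1011✓ 1101✓ 1110✓ 1111✓
Round 1: -000✓ -010✓ -110✓ -111✓ 0-00✓ 0-10✓ 00-0✓ 01-0✓ 011-✓ 1-01✓ 1-10✓ 1-11✓ 10-0✓ 10-1✓ 100-✓ 101-✓ 11-1✓ 111-✓
Round 2: --10 -0-0 -11- 0--0 1--1 1-1- 10--
PIs = {--10, -0-0, -11-, 0--0, 1--1, 1-1-, 10--}
Coverage chart:
  m2: --10,-0-0,0--0
  m4: 0--0 ←essential
  m6: --10,-11-,0--0
  m7: -11- ←essential
  m8: -0-0,10--
  m9: 1--1,10--
  m11: 1--1,1-1-,10--
  m13: 1--1 ←essential
Essential: -11-, 0--0, 1--1
Petrick residual → -0-0
Min cover (4 terms): b'd' + bc + a'd' + ad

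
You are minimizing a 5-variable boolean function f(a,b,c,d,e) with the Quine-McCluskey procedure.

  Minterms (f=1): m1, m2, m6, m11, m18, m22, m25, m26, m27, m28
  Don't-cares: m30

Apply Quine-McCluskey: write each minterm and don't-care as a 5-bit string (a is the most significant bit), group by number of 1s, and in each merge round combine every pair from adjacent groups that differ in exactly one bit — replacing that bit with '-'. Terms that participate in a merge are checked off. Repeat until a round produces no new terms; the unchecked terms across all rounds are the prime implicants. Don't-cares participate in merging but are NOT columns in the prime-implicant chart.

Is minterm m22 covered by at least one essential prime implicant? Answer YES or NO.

YES

[col 0] 00001, 00010*, 00110*, 01011*, 10010*, 10110*, 11001*, 11010*, 11011*, 11100*, 11110*
[col 1] -0010*, -0110*, -1011, 00-10*, 1-010*, 1-110*, 10-10*, 11-10*, 110-1, 1101-, 111-0
[col 2] -0-10, 1--10
Prime implicants: -0-10, -1011, 00001, 1--10, 110-1, 1101-, 111-0
PI chart (minterm → PIs covering it):
  1 | 00001  (sole → essential)
  2 | -0-10  (sole → essential)
  6 | -0-10  (sole → essential)
  11 | -1011  (sole → essential)
  18 | -0-10,1--10
  22 | -0-10,1--10
  25 | 110-1  (sole → essential)
  26 | 1--10,1101-
  27 | -1011,110-1,1101-
  28 | 111-0  (sole → essential)
Essential prime implicants: -0-10, -1011, 00001, 110-1, 111-0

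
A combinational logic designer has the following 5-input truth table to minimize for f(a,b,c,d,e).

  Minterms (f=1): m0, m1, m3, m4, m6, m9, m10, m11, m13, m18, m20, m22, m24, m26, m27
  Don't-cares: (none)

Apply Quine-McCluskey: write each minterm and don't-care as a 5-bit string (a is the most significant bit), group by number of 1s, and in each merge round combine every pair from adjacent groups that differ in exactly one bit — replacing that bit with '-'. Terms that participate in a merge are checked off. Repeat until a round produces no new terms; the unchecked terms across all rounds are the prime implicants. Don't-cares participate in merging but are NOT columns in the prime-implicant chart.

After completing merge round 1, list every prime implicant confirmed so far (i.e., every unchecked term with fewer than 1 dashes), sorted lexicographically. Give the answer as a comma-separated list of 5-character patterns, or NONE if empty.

NONE

size-2^0 implicants → 00000(✓)  00001(✓)  00011(✓)  00100(✓)  00110(✓)  01001(✓)  01010(✓)  01011(✓)  01101(✓)  10010(✓)  10100(✓)  10110(✓)  11000(✓)  11010(✓)  11011(✓)
size-2^1 implicants → -0100(✓)  -0110(✓)  -1010(✓)  -1011(✓)  0-001(✓)  0-011(✓)  00-00  000-1(✓)  0000-  001-0(✓)  01-01  010-1(✓)  0101-(✓)  1-010  10-10  101-0(✓)  110-0  1101-(✓)
size-2^2 implicants → -01-0  -101-  0-0-1
Unchecked terms (primes): -01-0, -101-, 0-0-1, 00-00, 0000-, 01-01, 1-010, 10-10, 110-0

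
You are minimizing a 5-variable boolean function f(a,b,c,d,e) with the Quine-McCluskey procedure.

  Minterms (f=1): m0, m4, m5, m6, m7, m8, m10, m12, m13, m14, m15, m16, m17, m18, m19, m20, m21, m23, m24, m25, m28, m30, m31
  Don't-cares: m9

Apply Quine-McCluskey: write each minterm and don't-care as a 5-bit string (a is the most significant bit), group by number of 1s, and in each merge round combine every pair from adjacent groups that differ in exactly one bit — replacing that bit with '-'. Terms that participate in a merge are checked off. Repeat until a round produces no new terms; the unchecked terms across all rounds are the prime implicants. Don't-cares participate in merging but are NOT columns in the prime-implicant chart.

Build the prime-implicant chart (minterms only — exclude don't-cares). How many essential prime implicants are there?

[col 0] 00000*, 00100*, 00101*, 00110*, 00111*, 01000*, 01001*, 01010*, 01100*, 01101*, 01110*, 01111*, 10000*, 10001*, 10010*, 10011*, 10100*, 10101*, 10111*, 11000*, 11001*, 11100*, 11110*, 11111*
[col 1] -0000*, -0100*, -0101*, -0111*, -1000*, -1001*, -1100*, -1110*, -1111*, 0-000*, 0-100*, 0-101*, 0-110*, 0-111*, 00-00*, 001-0*, 001-1*, 0010-*, 0011-*, 01-00*, 01-01*, 01-10*, 010-0*, 0100-*, 011-0*, 011-1*, 0110-*, 0111-*, 1-000*, 1-001*, 1-100*, 1-111*, 10-00*, 10-01*, 10-11*, 100-0*, 100-1*, 1000-*, 1001-*, 101-1*, 1010-*, 11-00*, 1100-*, 111-0*, 1111-*
[col 2] --000*, --100*, --111, -0-00*, -01-1, -010-, -1-00*, -100-, -11-0, -111-, 0--00*, 0-1-0*, 0-1-1*, 0-10-*, 0-11-*, 001--*, 01--0, 01-0-, 011--*, 1--00*, 1-00-, 10--1, 10-0-, 100--
[col 3] ---00, 0-1--
Prime implicants: ---00, --111, -01-1, -010-, -100-, -11-0, -111-, 0-1--, 01--0, 01-0-, 1-00-, 10--1, 10-0-, 100--
PI chart (minterm → PIs covering it):
  0 | ---00  (sole → essential)
  4 | ---00,-010-,0-1--
  5 | -01-1,-010-,0-1--
  6 | 0-1--  (sole → essential)
  7 | --111,-01-1,0-1--
  8 | ---00,-100-,01--0,01-0-
  10 | 01--0  (sole → essential)
  12 | ---00,-11-0,0-1--,01--0,01-0-
  13 | 0-1--,01-0-
  14 | -11-0,-111-,0-1--,01--0
  15 | --111,-111-,0-1--
  16 | ---00,1-00-,10-0-,100--
  17 | 1-00-,10--1,10-0-,100--
  18 | 100--  (sole → essential)
  19 | 10--1,100--
  20 | ---00,-010-,10-0-
  21 | -01-1,-010-,10--1,10-0-
  23 | --111,-01-1,10--1
  24 | ---00,-100-,1-00-
  25 | -100-,1-00-
  28 | ---00,-11-0
  30 | -11-0,-111-
  31 | --111,-111-
Essential prime implicants: ---00, 0-1--, 01--0, 100--

4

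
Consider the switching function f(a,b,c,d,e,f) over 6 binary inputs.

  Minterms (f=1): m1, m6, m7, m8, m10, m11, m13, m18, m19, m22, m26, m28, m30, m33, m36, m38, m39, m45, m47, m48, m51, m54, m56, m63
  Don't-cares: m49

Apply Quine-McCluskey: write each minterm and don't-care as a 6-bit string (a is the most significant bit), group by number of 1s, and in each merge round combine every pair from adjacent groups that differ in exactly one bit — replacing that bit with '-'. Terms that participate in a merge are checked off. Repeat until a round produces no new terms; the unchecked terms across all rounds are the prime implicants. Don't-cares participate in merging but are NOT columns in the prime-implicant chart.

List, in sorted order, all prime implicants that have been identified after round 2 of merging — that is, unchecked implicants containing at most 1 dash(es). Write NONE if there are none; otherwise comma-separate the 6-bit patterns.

size-2^0 implicants → 000001(✓)  000110(✓)  000111(✓)  001000(✓)  001010(✓)  001011(✓)  001101(✓)  010010(✓)  010011(✓)  010110(✓)  011010(✓)  011100(✓)  011110(✓)  100001(✓)  100100(✓)  100110(✓)  100111(✓)  101101(✓)  101111(✓)  110000(✓)  110001(✓)  110011(✓)  110110(✓)  111000(✓)  111111(✓)
size-2^1 implicants → -00001  -00110(✓)  -00111(✓)  -01101  -10011  -10110(✓)  0-0110(✓)  0-1010  00011-(✓)  0010-0  00101-  01-010(✓)  01-110(✓)  010-10(✓)  01001-  011-10(✓)  0111-0  1-0001  1-0110(✓)  1-1111  10-111  1001-0  10011-(✓)  1011-1  11-000  1100-1  11000-
size-2^2 implicants → --0110  -0011-  01--10
Unchecked terms (primes): --0110, -00001, -0011-, -01101, -10011, 0-1010, 0010-0, 00101-, 01--10, 01001-, 0111-0, 1-0001, 1-1111, 10-111, 1001-0, 1011-1, 11-000, 1100-1, 11000-

-00001, -01101, -10011, 0-1010, 0010-0, 00101-, 01001-, 0111-0, 1-0001, 1-1111, 10-111, 1001-0, 1011-1, 11-000, 1100-1, 11000-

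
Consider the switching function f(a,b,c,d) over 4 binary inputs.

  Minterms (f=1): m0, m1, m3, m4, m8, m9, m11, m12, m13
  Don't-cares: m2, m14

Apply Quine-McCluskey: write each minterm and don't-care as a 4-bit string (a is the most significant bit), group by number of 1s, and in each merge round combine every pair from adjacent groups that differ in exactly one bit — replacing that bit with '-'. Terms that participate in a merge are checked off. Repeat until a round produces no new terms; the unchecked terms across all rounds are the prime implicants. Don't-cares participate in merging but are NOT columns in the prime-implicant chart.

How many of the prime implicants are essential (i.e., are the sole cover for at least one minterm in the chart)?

3

[col 0] 0000*, 0001*, 0010*, 0011*, 0100*, 1000*, 1001*, 1011*, 1100*, 1101*, 1110*
[col 1] -000*, -001*, -011*, -100*, 0-00*, 00-0*, 00-1*, 000-*, 001-*, 1-00*, 1-01*, 10-1*, 100-*, 11-0, 110-*
[col 2] --00, -0-1, -00-, 00--, 1-0-
Prime implicants: --00, -0-1, -00-, 00--, 1-0-, 11-0
PI chart (minterm → PIs covering it):
  0 | --00,-00-,00--
  1 | -0-1,-00-,00--
  3 | -0-1,00--
  4 | --00  (sole → essential)
  8 | --00,-00-,1-0-
  9 | -0-1,-00-,1-0-
  11 | -0-1  (sole → essential)
  12 | --00,1-0-,11-0
  13 | 1-0-  (sole → essential)
Essential prime implicants: --00, -0-1, 1-0-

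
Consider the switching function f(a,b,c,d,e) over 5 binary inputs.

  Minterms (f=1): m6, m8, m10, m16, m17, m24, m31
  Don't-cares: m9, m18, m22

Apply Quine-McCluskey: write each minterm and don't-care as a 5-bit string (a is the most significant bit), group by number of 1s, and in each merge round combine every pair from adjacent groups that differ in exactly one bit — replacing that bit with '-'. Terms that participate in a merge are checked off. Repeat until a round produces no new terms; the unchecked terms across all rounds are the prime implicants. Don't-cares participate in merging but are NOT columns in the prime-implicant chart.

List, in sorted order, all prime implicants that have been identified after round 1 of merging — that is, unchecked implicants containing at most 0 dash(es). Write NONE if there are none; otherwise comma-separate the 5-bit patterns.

11111

Round 0: 00110✓ 01000✓ 01001✓ 01010✓ 10000✓ 10001✓ 10010✓ 10110✓ 11000✓ 11111
Round 1: -0110 -1000 010-0 0100- 1-000 10-10 100-0 1000-
PIs = {-0110, -1000, 010-0, 0100-, 1-000, 10-10, 100-0, 1000-, 11111}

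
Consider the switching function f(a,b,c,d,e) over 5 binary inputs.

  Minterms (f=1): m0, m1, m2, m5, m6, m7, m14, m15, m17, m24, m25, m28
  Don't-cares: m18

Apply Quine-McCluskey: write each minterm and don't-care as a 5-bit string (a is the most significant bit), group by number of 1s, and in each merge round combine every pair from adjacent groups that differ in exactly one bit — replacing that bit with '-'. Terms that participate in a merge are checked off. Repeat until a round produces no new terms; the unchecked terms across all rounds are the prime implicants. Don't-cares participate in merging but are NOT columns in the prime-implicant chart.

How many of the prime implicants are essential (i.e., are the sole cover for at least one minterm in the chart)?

[col 0] 00000*, 00001*, 00010*, 00101*, 00110*, 00111*, 01110*, 01111*, 10001*, 10010*, 11000*, 11001*, 11100*
[col 1] -0001, -0010, 0-110*, 0-111*, 00-01, 00-10, 000-0, 0000-, 001-1, 0011-*, 0111-*, 1-001, 11-00, 1100-
[col 2] 0-11-
Prime implicants: -0001, -0010, 0-11-, 00-01, 00-10, 000-0, 0000-, 001-1, 1-001, 11-00, 1100-
PI chart (minterm → PIs covering it):
  0 | 000-0,0000-
  1 | -0001,00-01,0000-
  2 | -0010,00-10,000-0
  5 | 00-01,001-1
  6 | 0-11-,00-10
  7 | 0-11-,001-1
  14 | 0-11-  (sole → essential)
  15 | 0-11-  (sole → essential)
  17 | -0001,1-001
  24 | 11-00,1100-
  25 | 1-001,1100-
  28 | 11-00  (sole → essential)
Essential prime implicants: 0-11-, 11-00

2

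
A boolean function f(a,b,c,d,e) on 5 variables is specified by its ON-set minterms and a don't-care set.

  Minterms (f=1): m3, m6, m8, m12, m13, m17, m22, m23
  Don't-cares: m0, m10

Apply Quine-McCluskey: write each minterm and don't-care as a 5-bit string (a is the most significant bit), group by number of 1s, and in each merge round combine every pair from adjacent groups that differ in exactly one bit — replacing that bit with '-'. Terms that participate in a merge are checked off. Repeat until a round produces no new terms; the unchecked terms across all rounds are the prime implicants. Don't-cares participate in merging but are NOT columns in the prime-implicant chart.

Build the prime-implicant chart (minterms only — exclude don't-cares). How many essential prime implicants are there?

5

Round 0: 00000✓ 00011 00110✓ 01000✓ 01010✓ 01100✓ 01101✓ 10001 10110✓ 10111✓
Round 1: -0110 0-000 01-00 010-0 0110- 1011-
PIs = {-0110, 0-000, 00011, 01-00, 010-0, 0110-, 10001, 1011-}
Coverage chart:
  m3: 00011 ←essential
  m6: -0110 ←essential
  m8: 0-000,01-00,010-0
  m12: 01-00,0110-
  m13: 0110- ←essential
  m17: 10001 ←essential
  m22: -0110,1011-
  m23: 1011- ←essential
Essential: -0110, 00011, 0110-, 10001, 1011-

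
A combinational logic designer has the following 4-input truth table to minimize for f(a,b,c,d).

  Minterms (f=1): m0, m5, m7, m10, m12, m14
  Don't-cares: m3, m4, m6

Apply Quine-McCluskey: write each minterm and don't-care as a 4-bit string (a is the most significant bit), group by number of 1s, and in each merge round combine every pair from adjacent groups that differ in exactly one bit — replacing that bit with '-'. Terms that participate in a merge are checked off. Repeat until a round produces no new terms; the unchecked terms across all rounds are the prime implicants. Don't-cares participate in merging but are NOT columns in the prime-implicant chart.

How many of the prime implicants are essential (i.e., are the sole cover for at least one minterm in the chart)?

4

Round 0: 0000✓ 0011✓ 0100✓ 0101✓ 0110✓ 0111✓ 1010✓ 1100✓ 1110✓
Round 1: -100✓ -110✓ 0-00 0-11 01-0✓ 01-1✓ 010-✓ 011-✓ 1-10 11-0✓
Round 2: -1-0 01--
PIs = {-1-0, 0-00, 0-11, 01--, 1-10}
Coverage chart:
  m0: 0-00 ←essential
  m5: 01-- ←essential
  m7: 0-11,01--
  m10: 1-10 ←essential
  m12: -1-0 ←essential
  m14: -1-0,1-10
Essential: -1-0, 0-00, 01--, 1-10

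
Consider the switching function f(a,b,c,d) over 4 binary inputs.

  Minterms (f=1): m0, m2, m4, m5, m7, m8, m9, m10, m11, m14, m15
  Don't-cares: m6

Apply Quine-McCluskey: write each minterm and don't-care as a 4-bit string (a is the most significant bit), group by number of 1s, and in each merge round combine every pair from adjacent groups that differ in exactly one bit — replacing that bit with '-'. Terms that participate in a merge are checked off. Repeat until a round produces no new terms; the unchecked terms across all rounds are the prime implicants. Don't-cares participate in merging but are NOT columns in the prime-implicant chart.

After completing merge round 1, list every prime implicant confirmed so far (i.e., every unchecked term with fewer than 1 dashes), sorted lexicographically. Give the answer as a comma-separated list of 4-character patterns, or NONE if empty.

[col 0] 0000*, 0010*, 0100*, 0101*, 0110*, 0111*, 1000*, 1001*, 1010*, 1011*, 1110*, 1111*
[col 1] -000*, -010*, -110*, -111*, 0-00*, 0-10*, 00-0*, 01-0*, 01-1*, 010-*, 011-*, 1-10*, 1-11*, 10-0*, 10-1*, 100-*, 101-*, 111-*
[col 2] --10, -0-0, -11-, 0--0, 01--, 1-1-, 10--
Prime implicants: --10, -0-0, -11-, 0--0, 01--, 1-1-, 10--

NONE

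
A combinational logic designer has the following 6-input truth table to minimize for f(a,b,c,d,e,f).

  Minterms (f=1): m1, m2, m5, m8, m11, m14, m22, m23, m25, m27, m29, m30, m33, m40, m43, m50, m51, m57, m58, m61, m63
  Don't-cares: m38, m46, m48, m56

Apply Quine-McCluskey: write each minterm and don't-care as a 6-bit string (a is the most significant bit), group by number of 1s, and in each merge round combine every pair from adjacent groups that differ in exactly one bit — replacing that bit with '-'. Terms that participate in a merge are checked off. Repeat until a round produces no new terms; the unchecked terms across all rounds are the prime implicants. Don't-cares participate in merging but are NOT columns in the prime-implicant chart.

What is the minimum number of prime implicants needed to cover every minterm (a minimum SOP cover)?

[col 0] 000001*, 000010, 000101*, 001000*, 001011*, 001110*, 010110*, 010111*, 011001*, 011011*, 011101*, 011110*, 100001*, 100110*, 101000*, 101011*, 101110*, 110000*, 110010*, 110011*, 111000*, 111001*, 111010*, 111101*, 111111*
[col 1] -00001, -01000, -01011, -01110, -11001*, -11101*, 0-1011, 0-1110, 000-01, 01-110, 01011-, 011-01*, 0110-1, 1-1000, 10-110, 11-000*, 11-010*, 1100-0*, 11001-, 111-01*, 1110-0*, 11100-, 1111-1
[col 2] -11-01, 11-0-0
Prime implicants: -00001, -01000, -01011, -01110, -11-01, 0-1011, 0-1110, 000-01, 000010, 01-110, 01011-, 0110-1, 1-1000, 10-110, 11-0-0, 11001-, 11100-, 1111-1
PI chart (minterm → PIs covering it):
  1 | -00001,000-01
  2 | 000010  (sole → essential)
  5 | 000-01  (sole → essential)
  8 | -01000  (sole → essential)
  11 | -01011,0-1011
  14 | -01110,0-1110
  22 | 01-110,01011-
  23 | 01011-  (sole → essential)
  25 | -11-01,0110-1
  27 | 0-1011,0110-1
  29 | -11-01  (sole → essential)
  30 | 0-1110,01-110
  33 | -00001  (sole → essential)
  40 | -01000,1-1000
  43 | -01011  (sole → essential)
  50 | 11-0-0,11001-
  51 | 11001-  (sole → essential)
  57 | -11-01,11100-
  58 | 11-0-0  (sole → essential)
  61 | -11-01,1111-1
  63 | 1111-1  (sole → essential)
Essential prime implicants: -00001, -01000, -01011, -11-01, 000-01, 000010, 01011-, 11-0-0, 11001-, 1111-1
Petrick residual → 0-1011, 0-1110
Minimum SOP uses 12 PIs: b'c'd'e'f + b'cd'e'f' + b'cd'ef + bce'f + a'cd'ef + a'cdef' + a'b'c'e'f + a'b'c'd'ef' + a'bc'de + abd'f' + abc'd'e + abcdf

12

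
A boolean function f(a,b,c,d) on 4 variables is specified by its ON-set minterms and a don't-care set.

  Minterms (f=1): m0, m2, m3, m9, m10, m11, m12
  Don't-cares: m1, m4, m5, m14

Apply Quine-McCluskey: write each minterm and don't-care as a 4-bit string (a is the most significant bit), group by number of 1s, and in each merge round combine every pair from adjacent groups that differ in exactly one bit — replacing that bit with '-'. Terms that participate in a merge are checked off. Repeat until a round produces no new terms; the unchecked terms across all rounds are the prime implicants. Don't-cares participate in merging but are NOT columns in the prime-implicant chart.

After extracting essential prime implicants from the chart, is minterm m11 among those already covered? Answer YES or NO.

YES

Round 0: 0000✓ 0001✓ 0010✓ 0011✓ 0100✓ 0101✓ 1001✓ 1010✓ 1011✓ 1100✓ 1110✓
Round 1: -001✓ -010✓ -011✓ -100 0-00✓ 0-01✓ 00-0✓ 00-1✓ 000-✓ 001-✓ 010-✓ 1-10 10-1✓ 101-✓ 11-0
Round 2: -0-1 -01- 0-0- 00--
PIs = {-0-1, -01-, -100, 0-0-, 00--, 1-10, 11-0}
Coverage chart:
  m0: 0-0-,00--
  m2: -01-,00--
  m3: -0-1,-01-,00--
  m9: -0-1 ←essential
  m10: -01-,1-10
  m11: -0-1,-01-
  m12: -100,11-0
Essential: -0-1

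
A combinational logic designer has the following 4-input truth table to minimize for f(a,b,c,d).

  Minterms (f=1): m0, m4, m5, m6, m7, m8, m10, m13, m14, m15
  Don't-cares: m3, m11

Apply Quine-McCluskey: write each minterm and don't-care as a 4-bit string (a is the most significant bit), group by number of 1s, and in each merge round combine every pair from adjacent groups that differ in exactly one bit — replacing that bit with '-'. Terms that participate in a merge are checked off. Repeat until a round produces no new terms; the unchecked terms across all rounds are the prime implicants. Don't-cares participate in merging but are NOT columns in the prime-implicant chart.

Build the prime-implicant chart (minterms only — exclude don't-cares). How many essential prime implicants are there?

1

size-2^0 implicants → 0000(✓)  0011(✓)  0100(✓)  0101(✓)  0110(✓)  0111(✓)  1000(✓)  1010(✓)  1011(✓)  1101(✓)  1110(✓)  1111(✓)
size-2^1 implicants → -000  -011(✓)  -101(✓)  -110(✓)  -111(✓)  0-00  0-11(✓)  01-0(✓)  01-1(✓)  010-(✓)  011-(✓)  1-10(✓)  1-11(✓)  10-0  101-(✓)  11-1(✓)  111-(✓)
size-2^2 implicants → --11  -1-1  -11-  01--  1-1-
Unchecked terms (primes): --11, -000, -1-1, -11-, 0-00, 01--, 1-1-, 10-0
Minterm coverage:
  m0 ⊆ -000,0-00
  m4 ⊆ 0-00,01--
  m5 ⊆ -1-1,01--
  m6 ⊆ -11-,01--
  m7 ⊆ --11,-1-1,-11-,01--
  m8 ⊆ -000,10-0
  m10 ⊆ 1-1-,10-0
  m13 ⊆ -1-1 [E]
  m14 ⊆ -11-,1-1-
  m15 ⊆ --11,-1-1,-11-,1-1-
E = {-1-1}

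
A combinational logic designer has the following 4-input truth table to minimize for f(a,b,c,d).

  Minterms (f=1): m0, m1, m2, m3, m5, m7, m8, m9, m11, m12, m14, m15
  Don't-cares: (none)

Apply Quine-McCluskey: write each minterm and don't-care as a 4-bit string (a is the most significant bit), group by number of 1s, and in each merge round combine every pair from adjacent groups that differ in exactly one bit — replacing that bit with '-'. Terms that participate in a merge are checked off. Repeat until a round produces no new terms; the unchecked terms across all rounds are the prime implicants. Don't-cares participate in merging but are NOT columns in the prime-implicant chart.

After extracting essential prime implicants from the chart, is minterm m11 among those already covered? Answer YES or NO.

NO

[col 0] 0000*, 0001*, 0010*, 0011*, 0101*, 0111*, 1000*, 1001*, 1011*, 1100*, 1110*, 1111*
[col 1] -000*, -001*, -011*, -111*, 0-01*, 0-11*, 00-0*, 00-1*, 000-*, 001-*, 01-1*, 1-00, 1-11*, 10-1*, 100-*, 11-0, 111-
[col 2] --11, -0-1, -00-, 0--1, 00--
Prime implicants: --11, -0-1, -00-, 0--1, 00--, 1-00, 11-0, 111-
PI chart (minterm → PIs covering it):
  0 | -00-,00--
  1 | -0-1,-00-,0--1,00--
  2 | 00--  (sole → essential)
  3 | --11,-0-1,0--1,00--
  5 | 0--1  (sole → essential)
  7 | --11,0--1
  8 | -00-,1-00
  9 | -0-1,-00-
  11 | --11,-0-1
  12 | 1-00,11-0
  14 | 11-0,111-
  15 | --11,111-
Essential prime implicants: 0--1, 00--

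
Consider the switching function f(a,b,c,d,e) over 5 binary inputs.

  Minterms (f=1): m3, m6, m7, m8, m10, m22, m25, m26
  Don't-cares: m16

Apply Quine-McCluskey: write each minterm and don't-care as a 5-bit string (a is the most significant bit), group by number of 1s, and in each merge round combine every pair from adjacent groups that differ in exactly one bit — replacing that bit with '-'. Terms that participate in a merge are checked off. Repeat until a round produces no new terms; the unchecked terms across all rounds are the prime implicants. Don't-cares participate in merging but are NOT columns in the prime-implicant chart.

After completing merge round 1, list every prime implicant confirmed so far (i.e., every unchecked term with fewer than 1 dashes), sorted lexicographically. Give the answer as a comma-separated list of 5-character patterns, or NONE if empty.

10000, 11001

[col 0] 00011*, 00110*, 00111*, 01000*, 01010*, 10000, 10110*, 11001, 11010*
[col 1] -0110, -1010, 00-11, 0011-, 010-0
Prime implicants: -0110, -1010, 00-11, 0011-, 010-0, 10000, 11001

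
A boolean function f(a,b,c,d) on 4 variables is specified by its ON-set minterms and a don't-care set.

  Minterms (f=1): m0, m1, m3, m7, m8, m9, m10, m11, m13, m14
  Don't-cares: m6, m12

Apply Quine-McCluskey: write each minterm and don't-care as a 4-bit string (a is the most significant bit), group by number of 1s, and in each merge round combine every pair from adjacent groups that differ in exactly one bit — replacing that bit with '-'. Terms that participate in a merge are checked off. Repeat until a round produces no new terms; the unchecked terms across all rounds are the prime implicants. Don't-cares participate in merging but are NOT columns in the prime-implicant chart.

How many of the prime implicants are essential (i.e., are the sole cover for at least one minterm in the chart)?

size-2^0 implicants → 0000(✓)  0001(✓)  0011(✓)  0110(✓)  0111(✓)  1000(✓)  1001(✓)  1010(✓)  1011(✓)  1100(✓)  1101(✓)  1110(✓)
size-2^1 implicants → -000(✓)  -001(✓)  -011(✓)  -110  0-11  00-1(✓)  000-(✓)  011-  1-00(✓)  1-01(✓)  1-10(✓)  10-0(✓)  10-1(✓)  100-(✓)  101-(✓)  11-0(✓)  110-(✓)
size-2^2 implicants → -0-1  -00-  1--0  1-0-  10--
Unchecked terms (primes): -0-1, -00-, -110, 0-11, 011-, 1--0, 1-0-, 10--
Minterm coverage:
  m0 ⊆ -00- [E]
  m1 ⊆ -0-1,-00-
  m3 ⊆ -0-1,0-11
  m7 ⊆ 0-11,011-
  m8 ⊆ -00-,1--0,1-0-,10--
  m9 ⊆ -0-1,-00-,1-0-,10--
  m10 ⊆ 1--0,10--
  m11 ⊆ -0-1,10--
  m13 ⊆ 1-0- [E]
  m14 ⊆ -110,1--0
E = {-00-, 1-0-}

2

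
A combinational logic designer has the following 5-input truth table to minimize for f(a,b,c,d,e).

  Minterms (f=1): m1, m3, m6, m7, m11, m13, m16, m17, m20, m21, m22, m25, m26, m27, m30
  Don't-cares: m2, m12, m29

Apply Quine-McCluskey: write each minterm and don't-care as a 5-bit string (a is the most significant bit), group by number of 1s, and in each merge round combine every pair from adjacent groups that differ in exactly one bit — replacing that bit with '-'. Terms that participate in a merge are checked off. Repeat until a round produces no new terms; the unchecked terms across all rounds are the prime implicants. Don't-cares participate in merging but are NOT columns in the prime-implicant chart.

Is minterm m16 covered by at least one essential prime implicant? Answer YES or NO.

YES

Round 0: 00001✓ 00010✓ 00011✓ 00110✓ 00111✓ 01011✓ 01100✓ 01101✓ 10000✓ 10001✓ 10100✓ 10101✓ 10110✓ 11001✓ 11010✓ 11011✓ 11101✓ 11110✓
Round 1: -0001 -0110 -1011 -1101 0-011 00-10✓ 00-11✓ 000-1 0001-✓ 0011-✓ 0110- 1-001✓ 1-101✓ 1-110 10-00✓ 10-01✓ 1000-✓ 101-0 1010-✓ 11-01✓ 11-10 110-1 1101-
Round 2: 00-1- 1--01 10-0-
PIs = {-0001, -0110, -1011, -1101, 0-011, 00-1-, 000-1, 0110-, 1--01, 1-110, 10-0-, 101-0, 11-10, 110-1, 1101-}
Coverage chart:
  m1: -0001,000-1
  m3: 0-011,00-1-,000-1
  m6: -0110,00-1-
  m7: 00-1- ←essential
  m11: -1011,0-011
  m13: -1101,0110-
  m16: 10-0- ←essential
  m17: -0001,1--01,10-0-
  m20: 10-0-,101-0
  m21: 1--01,10-0-
  m22: -0110,1-110,101-0
  m25: 1--01,110-1
  m26: 11-10,1101-
  m27: -1011,110-1,1101-
  m30: 1-110,11-10
Essential: 00-1-, 10-0-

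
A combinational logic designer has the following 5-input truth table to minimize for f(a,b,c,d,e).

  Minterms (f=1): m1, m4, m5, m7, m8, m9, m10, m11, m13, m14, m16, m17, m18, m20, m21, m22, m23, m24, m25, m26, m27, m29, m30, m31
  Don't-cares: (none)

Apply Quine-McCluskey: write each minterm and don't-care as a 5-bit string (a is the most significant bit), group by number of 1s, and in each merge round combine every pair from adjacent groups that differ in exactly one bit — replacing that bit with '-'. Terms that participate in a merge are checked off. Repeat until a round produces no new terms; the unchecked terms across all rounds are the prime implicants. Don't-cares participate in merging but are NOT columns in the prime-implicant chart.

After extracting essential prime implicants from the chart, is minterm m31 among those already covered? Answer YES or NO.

size-2^0 implicants → 00001(✓)  00100(✓)  00101(✓)  00111(✓)  01000(✓)  01001(✓)  01010(✓)  01011(✓)  01101(✓)  01110(✓)  10000(✓)  10001(✓)  10010(✓)  10100(✓)  10101(✓)  10110(✓)  10111(✓)  11000(✓)  11001(✓)  11010(✓)  11011(✓)  11101(✓)  11110(✓)  11111(✓)
size-2^1 implicants → -0001(✓)  -0100(✓)  -0101(✓)  -0111(✓)  -1000(✓)  -1001(✓)  -1010(✓)  -1011(✓)  -1101(✓)  -1110(✓)  0-001(✓)  0-101(✓)  00-01(✓)  001-1(✓)  0010-(✓)  01-01(✓)  01-10(✓)  010-0(✓)  010-1(✓)  0100-(✓)  0101-(✓)  1-000(✓)  1-001(✓)  1-010(✓)  1-101(✓)  1-110(✓)  1-111(✓)  10-00(✓)  10-01(✓)  10-10(✓)  100-0(✓)  1000-(✓)  101-0(✓)  101-1(✓)  1010-(✓)  1011-(✓)  11-01(✓)  11-10(✓)  11-11(✓)  110-0(✓)  110-1(✓)  1100-(✓)  1101-(✓)  111-1(✓)  1111-(✓)
size-2^2 implicants → --001(✓)  --101(✓)  -0-01(✓)  -01-1  -010-  -1-01(✓)  -1-10  -10-0(✓)  -10-1(✓)  -100-(✓)  -101-(✓)  0--01(✓)  010--(✓)  1--01(✓)  1--10  1-0-0  1-00-  1-1-1  1-11-  10--0  10-0-  101--  11--1  11-1-  110--(✓)
size-2^3 implicants → ---01  -10--
Unchecked terms (primes): ---01, -01-1, -010-, -1-10, -10--, 1--10, 1-0-0, 1-00-, 1-1-1, 1-11-, 10--0, 10-0-, 101--, 11--1, 11-1-
Minterm coverage:
  m1 ⊆ ---01 [E]
  m4 ⊆ -010- [E]
  m5 ⊆ ---01,-01-1,-010-
  m7 ⊆ -01-1 [E]
  m8 ⊆ -10-- [E]
  m9 ⊆ ---01,-10--
  m10 ⊆ -1-10,-10--
  m11 ⊆ -10-- [E]
  m13 ⊆ ---01 [E]
  m14 ⊆ -1-10 [E]
  m16 ⊆ 1-0-0,1-00-,10--0,10-0-
  m17 ⊆ ---01,1-00-,10-0-
  m18 ⊆ 1--10,1-0-0,10--0
  m20 ⊆ -010-,10--0,10-0-,101--
  m21 ⊆ ---01,-01-1,-010-,1-1-1,10-0-,101--
  m22 ⊆ 1--10,1-11-,10--0,101--
  m23 ⊆ -01-1,1-1-1,1-11-,101--
  m24 ⊆ -10--,1-0-0,1-00-
  m25 ⊆ ---01,-10--,1-00-,11--1
  m26 ⊆ -1-10,-10--,1--10,1-0-0,11-1-
  m27 ⊆ -10--,11--1,11-1-
  m29 ⊆ ---01,1-1-1,11--1
  m30 ⊆ -1-10,1--10,1-11-,11-1-
  m31 ⊆ 1-1-1,1-11-,11--1,11-1-
E = {---01, -01-1, -010-, -1-10, -10--}

NO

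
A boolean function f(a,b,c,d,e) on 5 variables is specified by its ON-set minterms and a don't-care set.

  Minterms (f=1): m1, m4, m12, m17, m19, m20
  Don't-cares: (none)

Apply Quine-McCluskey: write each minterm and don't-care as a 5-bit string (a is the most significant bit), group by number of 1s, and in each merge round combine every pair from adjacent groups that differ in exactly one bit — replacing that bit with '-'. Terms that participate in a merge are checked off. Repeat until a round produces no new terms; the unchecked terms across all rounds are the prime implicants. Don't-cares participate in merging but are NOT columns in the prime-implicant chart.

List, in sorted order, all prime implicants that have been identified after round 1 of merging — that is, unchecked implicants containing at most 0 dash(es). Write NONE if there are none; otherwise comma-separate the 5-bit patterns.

NONE

[col 0] 00001*, 00100*, 01100*, 10001*, 10011*, 10100*
[col 1] -0001, -0100, 0-100, 100-1
Prime implicants: -0001, -0100, 0-100, 100-1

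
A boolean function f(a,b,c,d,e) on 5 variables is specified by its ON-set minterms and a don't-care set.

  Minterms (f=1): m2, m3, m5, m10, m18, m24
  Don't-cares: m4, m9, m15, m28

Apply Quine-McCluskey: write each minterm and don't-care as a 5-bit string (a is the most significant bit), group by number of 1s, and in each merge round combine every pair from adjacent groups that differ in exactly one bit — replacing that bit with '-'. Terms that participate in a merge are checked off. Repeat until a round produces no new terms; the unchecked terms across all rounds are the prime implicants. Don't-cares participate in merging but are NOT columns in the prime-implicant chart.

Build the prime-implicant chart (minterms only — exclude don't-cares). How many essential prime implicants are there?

5

size-2^0 implicants → 00010(✓)  00011(✓)  00100(✓)  00101(✓)  01001  01010(✓)  01111  10010(✓)  11000(✓)  11100(✓)
size-2^1 implicants → -0010  0-010  0001-  0010-  11-00
Unchecked terms (primes): -0010, 0-010, 0001-, 0010-, 01001, 01111, 11-00
Minterm coverage:
  m2 ⊆ -0010,0-010,0001-
  m3 ⊆ 0001- [E]
  m5 ⊆ 0010- [E]
  m10 ⊆ 0-010 [E]
  m18 ⊆ -0010 [E]
  m24 ⊆ 11-00 [E]
E = {-0010, 0-010, 0001-, 0010-, 11-00}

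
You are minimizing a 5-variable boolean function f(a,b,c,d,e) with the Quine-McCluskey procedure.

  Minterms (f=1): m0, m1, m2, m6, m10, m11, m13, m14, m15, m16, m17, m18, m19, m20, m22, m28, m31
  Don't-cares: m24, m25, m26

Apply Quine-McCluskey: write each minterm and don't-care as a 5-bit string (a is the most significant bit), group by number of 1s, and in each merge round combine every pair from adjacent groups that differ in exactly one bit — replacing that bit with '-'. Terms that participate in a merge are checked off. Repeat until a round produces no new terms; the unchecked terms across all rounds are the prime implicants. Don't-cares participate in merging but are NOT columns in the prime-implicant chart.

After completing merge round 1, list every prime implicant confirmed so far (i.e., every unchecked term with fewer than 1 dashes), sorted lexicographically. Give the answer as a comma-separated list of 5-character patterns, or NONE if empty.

NONE

Round 0: 00000✓ 00001✓ 00010✓ 00110✓ 01010✓ 01011✓ 01101✓ 01110✓ 01111✓ 10000✓ 10001✓ 10010✓ 10011✓ 10100✓ 10110✓ 11000✓ 11001✓ 11010✓ 11100✓ 11111✓
Round 1: -0000✓ -0001✓ -0010✓ -0110✓ -1010✓ -1111 0-010✓ 0-110✓ 00-10✓ 000-0✓ 0000-✓ 01-10✓ 01-11✓ 0101-✓ 011-1 0111-✓ 1-000✓ 1-001✓ 1-010✓ 1-100✓ 10-00✓ 10-10✓ 100-0✓ 100-1✓ 1000-✓ 1001-✓ 101-0✓ 11-00✓ 110-0✓ 1100-✓
Round 2: --010 -0-10 -00-0 -000- 0--10 01-1- 1--00 1-0-0 1-00- 10--0 100--
PIs = {--010, -0-10, -00-0, -000-, -1111, 0--10, 01-1-, 011-1, 1--00, 1-0-0, 1-00-, 10--0, 100--}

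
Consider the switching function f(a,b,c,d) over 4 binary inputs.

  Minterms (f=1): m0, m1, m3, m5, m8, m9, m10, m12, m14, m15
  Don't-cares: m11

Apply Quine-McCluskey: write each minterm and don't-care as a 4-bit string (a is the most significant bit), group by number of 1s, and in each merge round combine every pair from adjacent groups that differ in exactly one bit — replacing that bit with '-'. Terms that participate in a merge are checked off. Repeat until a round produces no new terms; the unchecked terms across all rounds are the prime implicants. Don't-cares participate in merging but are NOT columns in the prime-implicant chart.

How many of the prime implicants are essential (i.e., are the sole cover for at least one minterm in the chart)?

size-2^0 implicants → 0000(✓)  0001(✓)  0011(✓)  0101(✓)  1000(✓)  1001(✓)  1010(✓)  1011(✓)  1100(✓)  1110(✓)  1111(✓)
size-2^1 implicants → -000(✓)  -001(✓)  -011(✓)  0-01  00-1(✓)  000-(✓)  1-00(✓)  1-10(✓)  1-11(✓)  10-0(✓)  10-1(✓)  100-(✓)  101-(✓)  11-0(✓)  111-(✓)
size-2^2 implicants → -0-1  -00-  1--0  1-1-  10--
Unchecked terms (primes): -0-1, -00-, 0-01, 1--0, 1-1-, 10--
Minterm coverage:
  m0 ⊆ -00- [E]
  m1 ⊆ -0-1,-00-,0-01
  m3 ⊆ -0-1 [E]
  m5 ⊆ 0-01 [E]
  m8 ⊆ -00-,1--0,10--
  m9 ⊆ -0-1,-00-,10--
  m10 ⊆ 1--0,1-1-,10--
  m12 ⊆ 1--0 [E]
  m14 ⊆ 1--0,1-1-
  m15 ⊆ 1-1- [E]
E = {-0-1, -00-, 0-01, 1--0, 1-1-}

5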